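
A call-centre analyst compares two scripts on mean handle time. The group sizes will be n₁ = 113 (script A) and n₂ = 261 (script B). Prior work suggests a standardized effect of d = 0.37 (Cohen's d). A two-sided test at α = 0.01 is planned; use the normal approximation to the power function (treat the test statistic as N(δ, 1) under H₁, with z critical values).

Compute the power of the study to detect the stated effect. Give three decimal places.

Noncentrality parameter: δ = d / √(1/n₁ + 1/n₂) = 0.37 / √(1/113 + 1/261) = 3.2857
Critical value for a two-sided test at α = 0.01: z_{α/2} = 2.576.
Power = Φ(δ − 2.576) + Φ(−δ − 2.576) = Φ(0.710) + Φ(-5.862) = 0.7611 + 0.0000 = 0.7611.

Power ≈ 0.761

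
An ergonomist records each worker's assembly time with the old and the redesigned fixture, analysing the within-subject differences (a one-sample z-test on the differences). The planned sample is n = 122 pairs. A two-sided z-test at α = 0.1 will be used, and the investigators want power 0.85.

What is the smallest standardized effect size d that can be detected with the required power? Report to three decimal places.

d ≈ 0.243

Required noncentrality: δ = z_{0.05} + z_{0.15} = 1.645 + 1.036 = 2.681.
(The second rejection-region term Φ(−δ − z_{α/2}) is negligible and dropped.)
δ = d·√n ⇒ d = δ/√n = 2.681/√122 = 0.2428.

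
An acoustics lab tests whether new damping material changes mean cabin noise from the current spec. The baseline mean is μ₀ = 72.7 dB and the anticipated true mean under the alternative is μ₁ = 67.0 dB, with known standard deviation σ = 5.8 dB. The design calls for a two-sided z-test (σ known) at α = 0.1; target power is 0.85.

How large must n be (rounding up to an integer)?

Standardized effect: d = |μ₁ − μ₀| / σ = |67.0 − 72.7| / 5.8 = 0.9828
Set Φ(δ − 1.645) = 0.85; then δ − 1.645 = Φ⁻¹(0.85) = 1.036, giving δ = 2.681.
(For δ > 0 the lower-tail rejection region contributes negligibly to power, so the one-term inversion is standard.)
δ = d·√n ⇒ n = (δ/d)² = (2.681 / 0.9828)² = 7.44.
Rounding up, n = 8.

n = 8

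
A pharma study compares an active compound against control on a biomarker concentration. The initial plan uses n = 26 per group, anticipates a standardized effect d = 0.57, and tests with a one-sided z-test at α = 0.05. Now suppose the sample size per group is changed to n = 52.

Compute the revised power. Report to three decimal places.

With n = 52 per group: δ = d·√(n/2) = 0.57 × √(52/2) = 2.9064. Critical value z_{0.05} = 1.645.
Revised power = P(Z > 1.645 − δ) = Φ(1.262) = 0.8965.

Power ≈ 0.896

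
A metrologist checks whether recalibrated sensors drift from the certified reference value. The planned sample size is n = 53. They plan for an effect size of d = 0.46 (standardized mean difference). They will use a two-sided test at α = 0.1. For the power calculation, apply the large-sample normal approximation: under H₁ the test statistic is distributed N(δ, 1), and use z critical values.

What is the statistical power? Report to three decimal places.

Noncentrality parameter: δ = d·√n = 0.46 × √53 = 3.3489
Two-sided α = 0.1 → critical value z_{0.05} = 1.645.
Power = Φ(δ − 1.645) + Φ(−δ − 1.645) = Φ(1.704) + Φ(-4.994) = 0.9558 + 0.0000 = 0.9558.

Power ≈ 0.956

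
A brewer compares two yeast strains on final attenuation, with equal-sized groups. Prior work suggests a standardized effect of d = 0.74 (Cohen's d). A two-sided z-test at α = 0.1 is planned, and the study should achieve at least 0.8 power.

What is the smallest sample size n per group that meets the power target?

For power 0.8 need Φ(δ − z_{0.05}) = 0.8, so δ = z_{0.05} + z_{0.20} = 1.645 + 0.842 = 2.486.
(Ignoring the negligible lower-tail rejection probability gives the usual closed-form inversion.)
δ = d·√(n/2) ⇒ n = 2(δ/d)² = 2 × (2.486 / 0.74)² = 22.58.
Round up to the next whole unit.

n = 23 per group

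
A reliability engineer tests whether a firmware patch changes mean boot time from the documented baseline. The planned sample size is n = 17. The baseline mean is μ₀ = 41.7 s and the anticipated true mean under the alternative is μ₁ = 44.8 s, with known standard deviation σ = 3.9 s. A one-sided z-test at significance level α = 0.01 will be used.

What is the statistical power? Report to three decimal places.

Power ≈ 0.829

Standardized effect: d = |μ₁ − μ₀| / σ = |44.8 − 41.7| / 3.9 = 0.7949
Noncentrality parameter: δ = d·√n = 0.7949 × √17 = 3.2773
Critical value for a one-sided test at α = 0.01: z_α = 2.326.
Power = P(Z > 2.326 − δ) = Φ(0.951) = 0.8292.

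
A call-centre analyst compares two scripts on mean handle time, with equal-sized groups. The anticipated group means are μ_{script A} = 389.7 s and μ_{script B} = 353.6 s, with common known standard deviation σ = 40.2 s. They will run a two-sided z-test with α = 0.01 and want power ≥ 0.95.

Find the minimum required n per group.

n = 45 per group

Standardized effect: d = |μ_{script A} − μ_{script B}| / σ = |389.7 − 353.6| / 40.2 = 0.8980
For power 0.95 need Φ(δ − z_{0.005}) = 0.95, so δ = z_{0.005} + z_{0.05} = 2.576 + 1.645 = 4.221.
(Ignoring the negligible lower-tail rejection probability gives the usual closed-form inversion.)
δ = d·√(n/2) ⇒ n = 2(δ/d)² = 2 × (4.221 / 0.8980)² = 44.18.
Rounding up, n = 45 per group.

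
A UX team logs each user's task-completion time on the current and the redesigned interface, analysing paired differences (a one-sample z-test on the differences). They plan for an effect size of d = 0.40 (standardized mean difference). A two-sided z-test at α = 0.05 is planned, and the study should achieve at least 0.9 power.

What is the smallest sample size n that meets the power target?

n = 66

Set Φ(δ − 1.960) = 0.9; then δ − 1.960 = Φ⁻¹(0.9) = 1.282, giving δ = 3.242.
(Ignoring the negligible lower-tail rejection probability gives the usual closed-form inversion.)
δ = d·√n ⇒ n = (δ/d)² = (3.242 / 0.40)² = 65.67.
Round up to the next whole unit.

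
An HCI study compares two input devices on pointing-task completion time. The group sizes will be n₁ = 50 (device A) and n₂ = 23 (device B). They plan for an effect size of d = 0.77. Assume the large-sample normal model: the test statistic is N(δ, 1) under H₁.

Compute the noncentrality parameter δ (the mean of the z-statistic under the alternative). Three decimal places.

The noncentrality parameter scales effect size by the design's sample-size factor: δ = d / √(1/n₁ + 1/n₂) = 0.77 / √(1/50 + 1/23) = 3.0562

δ ≈ 3.056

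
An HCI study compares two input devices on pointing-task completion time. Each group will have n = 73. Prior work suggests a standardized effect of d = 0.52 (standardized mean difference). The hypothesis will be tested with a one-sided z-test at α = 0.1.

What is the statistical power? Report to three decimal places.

Noncentrality parameter: δ = d·√(n/2) = 0.52 × √(73/2) = 3.1416
One-sided α = 0.1 → critical value z_{0.1} = 1.282.
Power = Φ(δ − 1.282) = Φ(1.860) = 0.9686.

Power ≈ 0.969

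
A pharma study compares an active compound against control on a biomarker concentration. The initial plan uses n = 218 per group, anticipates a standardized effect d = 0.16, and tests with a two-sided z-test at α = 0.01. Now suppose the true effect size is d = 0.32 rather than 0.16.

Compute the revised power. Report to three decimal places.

With d = 0.32: δ = d·√(n/2) = 0.32 × √(218/2) = 3.3409. Critical value z_{0.005} = 2.576.
Revised power = Φ(δ − 2.576) + Φ(−δ − 2.576) = Φ(0.765) + Φ(-5.917) = 0.7779 + 0.0000 = 0.7779.

Power ≈ 0.778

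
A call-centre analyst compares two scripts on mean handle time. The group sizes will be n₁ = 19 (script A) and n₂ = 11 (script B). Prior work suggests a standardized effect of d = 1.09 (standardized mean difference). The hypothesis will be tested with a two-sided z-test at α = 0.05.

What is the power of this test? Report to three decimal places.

Power ≈ 0.820

Noncentrality parameter: δ = d / √(1/n₁ + 1/n₂) = 1.09 / √(1/19 + 1/11) = 2.8770
Critical value for a two-sided test at α = 0.05: z_{α/2} = 1.960.
Power = Φ(δ − 1.960) + Φ(−δ − 1.960) = Φ(0.917) + Φ(-4.837) = 0.8204 + 0.0000 = 0.8204.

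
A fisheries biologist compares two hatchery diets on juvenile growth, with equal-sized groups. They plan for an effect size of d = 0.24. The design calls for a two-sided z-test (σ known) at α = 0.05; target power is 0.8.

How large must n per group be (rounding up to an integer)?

n = 273 per group

For power 0.8 need Φ(δ − z_{0.025}) = 0.8, so δ = z_{0.025} + z_{0.20} = 1.960 + 0.842 = 2.802.
(The Φ(−δ − z_{α/2}) term is vanishingly small for δ > 0 and is dropped in the standard sample-size formula.)
δ = d·√(n/2) ⇒ n = 2(δ/d)² = 2 × (2.802 / 0.24)² = 272.53.
Round up to the next whole unit.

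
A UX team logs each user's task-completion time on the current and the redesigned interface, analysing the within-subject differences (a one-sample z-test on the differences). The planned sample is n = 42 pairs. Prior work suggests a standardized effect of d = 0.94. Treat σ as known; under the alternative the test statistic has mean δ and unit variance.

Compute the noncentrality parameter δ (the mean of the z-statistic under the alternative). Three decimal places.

δ ≈ 6.092

The noncentrality parameter scales effect size by the design's sample-size factor: δ = d·√n = 0.94 × √42 = 6.0919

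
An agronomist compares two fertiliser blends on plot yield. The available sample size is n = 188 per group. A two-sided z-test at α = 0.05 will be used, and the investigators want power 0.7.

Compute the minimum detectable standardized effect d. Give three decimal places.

d ≈ 0.256

Required noncentrality: δ = z_{0.025} + z_{0.30} = 1.960 + 0.524 = 2.484.
(Lower-tail contribution to power is negligible for δ > 0.)
δ = d·√(n/2) ⇒ d = δ/√(n/2) = 2.484/√(188/2) = 0.2562.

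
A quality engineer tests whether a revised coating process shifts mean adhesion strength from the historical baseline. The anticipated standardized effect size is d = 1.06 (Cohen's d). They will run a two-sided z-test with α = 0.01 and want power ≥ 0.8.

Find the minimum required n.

n = 11

For power 0.8 need Φ(δ − z_{0.005}) = 0.8, so δ = z_{0.005} + z_{0.20} = 2.576 + 0.842 = 3.417.
(Ignoring the negligible lower-tail rejection probability gives the usual closed-form inversion.)
δ = d·√n ⇒ n = (δ/d)² = (3.417 / 1.06)² = 10.39.
Round up to the next whole unit.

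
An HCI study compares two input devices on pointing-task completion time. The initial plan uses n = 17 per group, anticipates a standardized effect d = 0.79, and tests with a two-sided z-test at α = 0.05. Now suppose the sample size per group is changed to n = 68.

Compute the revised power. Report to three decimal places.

Power ≈ 0.996

With n = 68 per group: δ = d·√(n/2) = 0.79 × √(68/2) = 4.6065. Critical value z_{0.025} = 1.960.
Revised power = Φ(δ − 1.960) + Φ(−δ − 1.960) = Φ(2.646) + Φ(-6.566) = 0.9959 + 0.0000 = 0.9959.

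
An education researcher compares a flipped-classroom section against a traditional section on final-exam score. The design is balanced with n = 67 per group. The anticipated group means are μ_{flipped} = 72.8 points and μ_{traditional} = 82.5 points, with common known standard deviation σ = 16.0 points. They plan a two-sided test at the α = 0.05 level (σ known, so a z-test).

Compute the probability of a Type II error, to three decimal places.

β ≈ 0.061

Standardized effect: d = |μ_{flipped} − μ_{traditional}| / σ = |72.8 − 82.5| / 16.0 = 0.6062
Noncentrality parameter: δ = d·√(n/2) = 0.6062 × √(67/2) = 3.5089
Critical value for a two-sided test at α = 0.05: z_{α/2} = 1.960.
Power = Φ(δ − 1.960) + Φ(−δ − 1.960) = Φ(1.549) + Φ(-5.469) = 0.9393 + 0.0000 = 0.9393.
Type II error: β = 1 − power = 1 − 0.9393 = 0.0607.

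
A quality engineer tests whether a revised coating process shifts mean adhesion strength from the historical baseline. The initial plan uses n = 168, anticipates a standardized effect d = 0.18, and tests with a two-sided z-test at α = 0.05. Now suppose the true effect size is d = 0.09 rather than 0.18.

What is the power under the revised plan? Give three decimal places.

Power ≈ 0.215

With d = 0.09: δ = d·√n = 0.09 × √168 = 1.1665. Critical value z_{0.025} = 1.960.
Revised power = Φ(δ − 1.960) + Φ(−δ − 1.960) = Φ(-0.793) + Φ(-3.126) = 0.2138 + 0.0009 = 0.2146.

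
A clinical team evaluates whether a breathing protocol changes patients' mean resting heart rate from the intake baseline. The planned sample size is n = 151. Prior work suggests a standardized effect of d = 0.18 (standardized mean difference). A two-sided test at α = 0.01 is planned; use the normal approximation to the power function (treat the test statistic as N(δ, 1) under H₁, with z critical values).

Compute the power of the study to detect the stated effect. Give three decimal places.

Power ≈ 0.358

Noncentrality parameter: δ = d·√n = 0.18 × √151 = 2.2119
Two-sided α = 0.01 → critical value z_{0.005} = 2.576.
Power = Φ(δ − 2.576) + Φ(−δ − 2.576) = Φ(-0.364) + Φ(-4.788) = 0.3579 + 0.0000 = 0.3579.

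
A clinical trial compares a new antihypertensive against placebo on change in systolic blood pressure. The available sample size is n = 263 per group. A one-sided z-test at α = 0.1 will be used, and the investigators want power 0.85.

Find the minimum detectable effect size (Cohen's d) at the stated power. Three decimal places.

d ≈ 0.202

Required noncentrality: δ = z_{0.1} + z_{0.15} = 1.282 + 1.036 = 2.318.
δ = d·√(n/2) ⇒ d = δ/√(n/2) = 2.318/√(263/2) = 0.2021.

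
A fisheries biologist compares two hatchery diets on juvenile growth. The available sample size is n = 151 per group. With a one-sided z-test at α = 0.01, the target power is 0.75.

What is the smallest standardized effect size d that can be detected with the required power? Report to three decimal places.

Need Φ(δ − 2.326) = 0.75, so δ = 2.326 + 0.674 = 3.001.
δ = d·√(n/2) ⇒ d = δ/√(n/2) = 3.001/√(151/2) = 0.3454.

d ≈ 0.345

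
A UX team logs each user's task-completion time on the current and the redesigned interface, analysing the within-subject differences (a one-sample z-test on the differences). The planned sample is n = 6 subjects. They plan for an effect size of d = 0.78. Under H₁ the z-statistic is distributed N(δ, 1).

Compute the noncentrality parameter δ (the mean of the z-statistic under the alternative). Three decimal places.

The noncentrality parameter scales effect size by the design's sample-size factor: δ = d·√n = 0.78 × √6 = 1.9106

δ ≈ 1.911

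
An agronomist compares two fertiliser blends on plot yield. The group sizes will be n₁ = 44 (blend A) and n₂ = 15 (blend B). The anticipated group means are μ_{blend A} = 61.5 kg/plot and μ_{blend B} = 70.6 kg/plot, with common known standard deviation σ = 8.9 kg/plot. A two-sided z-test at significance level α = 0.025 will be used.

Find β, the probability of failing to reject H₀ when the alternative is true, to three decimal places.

β ≈ 0.119

Standardized effect: d = |μ_{blend A} − μ_{blend B}| / σ = |61.5 − 70.6| / 8.9 = 1.0225
Noncentrality parameter: δ = d / √(1/n₁ + 1/n₂) = 1.0225 / √(1/44 + 1/15) = 3.4198
Critical value for a two-sided test at α = 0.025: z_{α/2} = 2.241.
Power = Φ(δ − 2.241) + Φ(−δ − 2.241) = Φ(1.178) + Φ(-5.661) = 0.8807 + 0.0000 = 0.8807.
Type II error: β = 1 − power = 1 − 0.8807 = 0.1193.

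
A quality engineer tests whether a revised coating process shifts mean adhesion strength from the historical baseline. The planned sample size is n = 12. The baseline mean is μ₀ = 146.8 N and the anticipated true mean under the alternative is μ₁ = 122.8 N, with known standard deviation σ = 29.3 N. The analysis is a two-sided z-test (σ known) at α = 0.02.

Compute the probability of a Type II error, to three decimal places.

Standardized effect: d = |μ₁ − μ₀| / σ = |122.8 − 146.8| / 29.3 = 0.8191
Noncentrality parameter: δ = d·√n = 0.8191 × √12 = 2.8375
Two-sided α = 0.02 → critical value z_{0.01} = 2.326.
Power = Φ(δ − 2.326) + Φ(−δ − 2.326) = Φ(0.511) + Φ(-5.164) = 0.6954 + 0.0000 = 0.6954.
Type II error: β = 1 − power = 1 − 0.6954 = 0.3046.

β ≈ 0.305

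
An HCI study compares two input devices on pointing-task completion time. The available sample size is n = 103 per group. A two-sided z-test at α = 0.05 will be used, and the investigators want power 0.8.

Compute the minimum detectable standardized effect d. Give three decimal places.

Required noncentrality: δ = z_{0.025} + z_{0.20} = 1.960 + 0.842 = 2.802.
(Lower-tail contribution to power is negligible for δ > 0.)
δ = d·√(n/2) ⇒ d = δ/√(n/2) = 2.802/√(103/2) = 0.3904.

d ≈ 0.390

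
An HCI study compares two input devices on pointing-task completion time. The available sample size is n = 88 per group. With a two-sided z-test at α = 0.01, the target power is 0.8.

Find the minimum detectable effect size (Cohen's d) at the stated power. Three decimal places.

d ≈ 0.515

Need Φ(δ − 2.576) = 0.8, so δ = 2.576 + 0.842 = 3.417.
(Lower-tail contribution to power is negligible for δ > 0.)
δ = d·√(n/2) ⇒ d = δ/√(n/2) = 3.417/√(88/2) = 0.5152.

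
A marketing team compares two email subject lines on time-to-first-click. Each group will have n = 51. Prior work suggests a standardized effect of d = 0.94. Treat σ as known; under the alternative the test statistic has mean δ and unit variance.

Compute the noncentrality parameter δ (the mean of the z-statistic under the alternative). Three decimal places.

δ = d·√(n/2) = 0.94 × √(51/2) = 4.7468

δ ≈ 4.747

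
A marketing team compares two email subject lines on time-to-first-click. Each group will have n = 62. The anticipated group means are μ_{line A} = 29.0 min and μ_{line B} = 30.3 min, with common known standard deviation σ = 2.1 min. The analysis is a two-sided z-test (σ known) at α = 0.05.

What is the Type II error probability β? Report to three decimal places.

Standardized effect: d = |μ_{line A} − μ_{line B}| / σ = |29.0 − 30.3| / 2.1 = 0.6190
Noncentrality parameter: δ = d·√(n/2) = 0.6190 × √(62/2) = 3.4467
Two-sided α = 0.05 → critical value z_{0.025} = 1.960.
Power = Φ(δ − 1.960) + Φ(−δ − 1.960) = Φ(1.487) + Φ(-5.407) = 0.9315 + 0.0000 = 0.9315.
Type II error: β = 1 − power = 1 − 0.9315 = 0.0685.

β ≈ 0.069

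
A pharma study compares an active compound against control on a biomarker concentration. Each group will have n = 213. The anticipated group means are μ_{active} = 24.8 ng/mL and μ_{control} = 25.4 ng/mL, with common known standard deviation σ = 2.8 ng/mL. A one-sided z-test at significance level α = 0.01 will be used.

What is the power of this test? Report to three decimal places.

Power ≈ 0.454

Standardized effect: d = |μ_{active} − μ_{control}| / σ = |24.8 − 25.4| / 2.8 = 0.2143
Noncentrality parameter: δ = d·√(n/2) = 0.2143 × √(213/2) = 2.2114
Critical value for a one-sided test at α = 0.01: z_α = 2.326.
Power = Φ(δ − 2.326) = Φ(-0.115) = 0.4542.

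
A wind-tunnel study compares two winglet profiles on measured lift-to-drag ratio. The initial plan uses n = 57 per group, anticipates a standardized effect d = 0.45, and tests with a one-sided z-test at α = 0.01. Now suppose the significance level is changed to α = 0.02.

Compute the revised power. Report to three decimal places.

δ = d·√(n/2) = 0.45 × √(57/2) = 2.4023 (unchanged). New critical value: z_{0.02} = 2.054.
Revised power = Φ(δ − 2.054) = Φ(0.349) = 0.6363.

Power ≈ 0.636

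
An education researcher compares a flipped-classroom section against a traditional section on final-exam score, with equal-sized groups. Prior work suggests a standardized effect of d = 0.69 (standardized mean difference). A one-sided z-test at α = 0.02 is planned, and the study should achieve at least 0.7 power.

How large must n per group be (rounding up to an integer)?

Set Φ(δ − 2.054) = 0.7; then δ − 2.054 = Φ⁻¹(0.7) = 0.524, giving δ = 2.578.
δ = d·√(n/2) ⇒ n = 2(δ/d)² = 2 × (2.578 / 0.69)² = 27.92.
Round up to the next whole unit.

n = 28 per group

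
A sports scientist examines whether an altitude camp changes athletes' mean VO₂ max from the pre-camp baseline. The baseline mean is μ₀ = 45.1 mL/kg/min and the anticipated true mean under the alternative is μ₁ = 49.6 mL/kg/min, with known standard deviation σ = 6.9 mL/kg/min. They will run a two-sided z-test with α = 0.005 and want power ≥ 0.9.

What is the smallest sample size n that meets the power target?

n = 40

Standardized effect: d = |μ₁ − μ₀| / σ = |49.6 − 45.1| / 6.9 = 0.6522
For power 0.9 need Φ(δ − z_{0.0025}) = 0.9, so δ = z_{0.0025} + z_{0.10} = 2.807 + 1.282 = 4.089.
(For δ > 0 the lower-tail rejection region contributes negligibly to power, so the one-term inversion is standard.)
δ = d·√n ⇒ n = (δ/d)² = (4.089 / 0.6522)² = 39.30.
Rounding up, n = 40.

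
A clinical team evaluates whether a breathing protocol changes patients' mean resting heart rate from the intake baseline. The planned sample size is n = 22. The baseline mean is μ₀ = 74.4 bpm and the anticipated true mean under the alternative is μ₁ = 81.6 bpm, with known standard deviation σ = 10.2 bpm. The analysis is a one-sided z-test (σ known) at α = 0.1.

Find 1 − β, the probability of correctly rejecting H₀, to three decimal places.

Power ≈ 0.979

Standardized effect: d = |μ₁ − μ₀| / σ = |81.6 − 74.4| / 10.2 = 0.7059
Noncentrality parameter: δ = d·√n = 0.7059 × √22 = 3.3109
One-sided α = 0.1 → critical value z_{0.1} = 1.282.
Power = Φ(δ − 1.282) = Φ(2.029) = 0.9788.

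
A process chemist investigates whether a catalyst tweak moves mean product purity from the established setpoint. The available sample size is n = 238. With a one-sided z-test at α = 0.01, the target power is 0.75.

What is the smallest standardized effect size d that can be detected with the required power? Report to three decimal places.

d ≈ 0.195

Need Φ(δ − 2.326) = 0.75, so δ = 2.326 + 0.674 = 3.001.
δ = d·√n ⇒ d = δ/√n = 3.001/√238 = 0.1945.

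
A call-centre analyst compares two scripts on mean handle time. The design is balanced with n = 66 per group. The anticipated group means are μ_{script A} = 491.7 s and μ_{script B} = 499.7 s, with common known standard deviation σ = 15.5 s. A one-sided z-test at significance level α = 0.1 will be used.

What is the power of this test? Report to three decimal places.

Standardized effect: d = |μ_{script A} − μ_{script B}| / σ = |491.7 − 499.7| / 15.5 = 0.5161
Noncentrality parameter: δ = d·√(n/2) = 0.5161 × √(66/2) = 2.9649
Critical value for a one-sided test at α = 0.1: z_α = 1.282.
Power = P(Z > 1.282 − δ) = Φ(1.683) = 0.9538.

Power ≈ 0.954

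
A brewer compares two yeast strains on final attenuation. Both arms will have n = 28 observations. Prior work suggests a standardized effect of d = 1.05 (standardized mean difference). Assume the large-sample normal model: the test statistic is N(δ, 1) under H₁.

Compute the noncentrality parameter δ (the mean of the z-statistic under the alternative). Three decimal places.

δ ≈ 3.929

δ = d·√(n/2) = 1.05 × √(28/2) = 3.9287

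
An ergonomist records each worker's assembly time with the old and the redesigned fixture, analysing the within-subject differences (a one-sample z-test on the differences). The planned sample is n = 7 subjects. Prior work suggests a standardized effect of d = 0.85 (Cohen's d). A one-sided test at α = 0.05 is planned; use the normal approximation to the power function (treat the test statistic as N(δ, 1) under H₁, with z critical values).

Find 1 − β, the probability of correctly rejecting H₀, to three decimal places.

Power ≈ 0.727

Noncentrality parameter: δ = d·√n = 0.85 × √7 = 2.2489
Critical value for a one-sided test at α = 0.05: z_α = 1.645.
Power = Φ(δ − 1.645) = Φ(0.604) = 0.7271.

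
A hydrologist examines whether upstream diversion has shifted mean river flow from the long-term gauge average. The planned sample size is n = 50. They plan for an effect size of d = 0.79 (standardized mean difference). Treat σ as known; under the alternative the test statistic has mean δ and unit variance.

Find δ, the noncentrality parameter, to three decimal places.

δ = d·√n = 0.79 × √50 = 5.5861

δ ≈ 5.586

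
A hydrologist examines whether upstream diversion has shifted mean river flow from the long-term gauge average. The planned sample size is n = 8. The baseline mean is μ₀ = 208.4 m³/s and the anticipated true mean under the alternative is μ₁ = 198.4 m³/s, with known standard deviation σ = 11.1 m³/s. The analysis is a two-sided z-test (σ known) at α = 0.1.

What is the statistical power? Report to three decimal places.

Power ≈ 0.817

Standardized effect: d = |μ₁ − μ₀| / σ = |198.4 − 208.4| / 11.1 = 0.9009
Noncentrality parameter: δ = d·√n = 0.9009 × √8 = 2.5481
Two-sided α = 0.1 → critical value z_{0.05} = 1.645.
Power = Φ(δ − 1.645) + Φ(−δ − 1.645) = Φ(0.903) + Φ(-4.193) = 0.8168 + 0.0000 = 0.8168.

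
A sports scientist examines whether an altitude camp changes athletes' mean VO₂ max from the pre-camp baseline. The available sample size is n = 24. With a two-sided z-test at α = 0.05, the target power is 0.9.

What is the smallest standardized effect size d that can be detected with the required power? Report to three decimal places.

Need Φ(δ − 1.960) = 0.9, so δ = 1.960 + 1.282 = 3.242.
(Lower-tail contribution to power is negligible for δ > 0.)
δ = d·√n ⇒ d = δ/√n = 3.242/√24 = 0.6617.

d ≈ 0.662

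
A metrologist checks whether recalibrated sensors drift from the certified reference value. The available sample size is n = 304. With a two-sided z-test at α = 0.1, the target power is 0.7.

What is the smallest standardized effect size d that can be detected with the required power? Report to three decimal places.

Required noncentrality: δ = z_{0.05} + z_{0.30} = 1.645 + 0.524 = 2.169.
(Lower-tail contribution to power is negligible for δ > 0.)
δ = d·√n ⇒ d = δ/√n = 2.169/√304 = 0.1244.

d ≈ 0.124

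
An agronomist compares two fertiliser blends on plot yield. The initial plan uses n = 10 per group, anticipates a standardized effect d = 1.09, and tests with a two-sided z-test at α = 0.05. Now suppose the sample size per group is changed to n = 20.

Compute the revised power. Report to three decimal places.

Power ≈ 0.931

With n = 20 per group: δ = d·√(n/2) = 1.09 × √(20/2) = 3.4469. Critical value z_{0.025} = 1.960.
Revised power = Φ(δ − 1.960) + Φ(−δ − 1.960) = Φ(1.487) + Φ(-5.407) = 0.9315 + 0.0000 = 0.9315.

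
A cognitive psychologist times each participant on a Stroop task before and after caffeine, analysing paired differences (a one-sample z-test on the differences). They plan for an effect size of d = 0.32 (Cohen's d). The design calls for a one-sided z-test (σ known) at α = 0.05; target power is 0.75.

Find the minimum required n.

Set Φ(δ − 1.645) = 0.75; then δ − 1.645 = Φ⁻¹(0.75) = 0.674, giving δ = 2.319.
δ = d·√n ⇒ n = (δ/d)² = (2.319 / 0.32)² = 52.53.
Rounding up, n = 53.

n = 53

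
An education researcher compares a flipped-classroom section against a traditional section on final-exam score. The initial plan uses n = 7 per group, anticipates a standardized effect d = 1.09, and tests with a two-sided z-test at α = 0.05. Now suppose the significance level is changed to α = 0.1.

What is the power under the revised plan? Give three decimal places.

Power ≈ 0.653

δ = d·√(n/2) = 1.09 × √(7/2) = 2.0392 (unchanged). New critical value: z_{0.05} = 1.645.
Revised power = Φ(δ − 1.645) + Φ(−δ − 1.645) = Φ(0.394) + Φ(-3.684) = 0.6533 + 0.0001 = 0.6535.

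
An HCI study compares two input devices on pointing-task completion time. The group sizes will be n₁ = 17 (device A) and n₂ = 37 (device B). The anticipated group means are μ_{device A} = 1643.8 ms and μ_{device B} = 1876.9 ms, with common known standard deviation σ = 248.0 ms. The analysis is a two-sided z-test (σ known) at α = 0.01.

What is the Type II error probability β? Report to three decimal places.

Standardized effect: d = |μ_{device A} − μ_{device B}| / σ = |1643.8 − 1876.9| / 248.0 = 0.9399
Noncentrality parameter: δ = d / √(1/n₁ + 1/n₂) = 0.9399 / √(1/17 + 1/37) = 3.2079
Two-sided α = 0.01 → critical value z_{0.005} = 2.576.
Power = Φ(δ − 2.576) + Φ(−δ − 2.576) = Φ(0.632) + Φ(-5.784) = 0.7363 + 0.0000 = 0.7363.
Type II error: β = 1 − power = 1 − 0.7363 = 0.2637.

β ≈ 0.264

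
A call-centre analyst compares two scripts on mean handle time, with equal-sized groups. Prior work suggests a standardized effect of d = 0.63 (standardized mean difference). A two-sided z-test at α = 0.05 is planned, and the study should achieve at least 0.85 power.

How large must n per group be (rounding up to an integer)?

n = 46 per group

For power 0.85 need Φ(δ − z_{0.025}) = 0.85, so δ = z_{0.025} + z_{0.15} = 1.960 + 1.036 = 2.996.
(Ignoring the negligible lower-tail rejection probability gives the usual closed-form inversion.)
δ = d·√(n/2) ⇒ n = 2(δ/d)² = 2 × (2.996 / 0.63)² = 45.24.
Rounding up, n = 46 per group.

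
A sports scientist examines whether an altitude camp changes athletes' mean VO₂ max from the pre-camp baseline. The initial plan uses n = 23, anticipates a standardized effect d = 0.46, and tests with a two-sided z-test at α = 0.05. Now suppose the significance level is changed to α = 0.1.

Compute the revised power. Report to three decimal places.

Power ≈ 0.713

δ = d·√n = 0.46 × √23 = 2.2061 (unchanged). New critical value: z_{0.05} = 1.645.
Revised power = Φ(δ − 1.645) + Φ(−δ − 1.645) = Φ(0.561) + Φ(-3.851) = 0.7127 + 0.0001 = 0.7127.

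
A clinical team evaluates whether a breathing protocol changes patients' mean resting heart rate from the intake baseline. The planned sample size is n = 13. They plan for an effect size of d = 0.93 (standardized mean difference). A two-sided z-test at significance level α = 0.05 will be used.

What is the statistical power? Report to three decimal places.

Power ≈ 0.918

Noncentrality parameter: δ = d·√n = 0.93 × √13 = 3.3532
Critical value for a two-sided test at α = 0.05: z_{α/2} = 1.960.
Power = Φ(δ − 1.960) + Φ(−δ − 1.960) = Φ(1.393) + Φ(-5.313) = 0.9182 + 0.0000 = 0.9182.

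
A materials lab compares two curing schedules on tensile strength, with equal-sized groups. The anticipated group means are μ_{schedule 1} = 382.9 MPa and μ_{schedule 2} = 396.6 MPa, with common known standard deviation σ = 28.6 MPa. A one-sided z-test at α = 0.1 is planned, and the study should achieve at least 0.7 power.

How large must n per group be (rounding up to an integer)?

n = 29 per group

Standardized effect: d = |μ_{schedule 1} − μ_{schedule 2}| / σ = |382.9 − 396.6| / 28.6 = 0.4790
For power 0.7 need Φ(δ − z_{0.1}) = 0.7, so δ = z_{0.1} + z_{0.30} = 1.282 + 0.524 = 1.806.
δ = d·√(n/2) ⇒ n = 2(δ/d)² = 2 × (1.806 / 0.4790)² = 28.43.
Rounding up, n = 29 per group.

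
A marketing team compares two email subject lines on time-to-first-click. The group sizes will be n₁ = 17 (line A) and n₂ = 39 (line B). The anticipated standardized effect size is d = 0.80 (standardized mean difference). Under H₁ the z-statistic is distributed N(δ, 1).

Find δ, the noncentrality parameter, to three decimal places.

δ = d / √(1/n₁ + 1/n₂) = 0.80 / √(1/17 + 1/39) = 2.7527

δ ≈ 2.753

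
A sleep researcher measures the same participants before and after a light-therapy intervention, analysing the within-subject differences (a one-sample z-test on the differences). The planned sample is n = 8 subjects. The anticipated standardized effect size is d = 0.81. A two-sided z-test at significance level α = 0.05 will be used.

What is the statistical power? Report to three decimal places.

Noncentrality parameter: δ = d·√n = 0.81 × √8 = 2.2910
Critical value for a two-sided test at α = 0.05: z_{α/2} = 1.960.
Power = Φ(δ − 1.960) + Φ(−δ − 1.960) = Φ(0.331) + Φ(-4.251) = 0.6297 + 0.0000 = 0.6297.

Power ≈ 0.630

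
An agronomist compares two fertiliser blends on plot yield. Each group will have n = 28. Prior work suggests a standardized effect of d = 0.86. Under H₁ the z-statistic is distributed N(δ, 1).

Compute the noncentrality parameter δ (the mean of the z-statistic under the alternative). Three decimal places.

δ ≈ 3.218

The noncentrality parameter scales effect size by the design's sample-size factor: δ = d·√(n/2) = 0.86 × √(28/2) = 3.2178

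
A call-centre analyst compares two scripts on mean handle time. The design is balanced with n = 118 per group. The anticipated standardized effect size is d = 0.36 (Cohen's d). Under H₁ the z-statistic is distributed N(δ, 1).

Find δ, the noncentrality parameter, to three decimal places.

δ ≈ 2.765

δ = d·√(n/2) = 0.36 × √(118/2) = 2.7652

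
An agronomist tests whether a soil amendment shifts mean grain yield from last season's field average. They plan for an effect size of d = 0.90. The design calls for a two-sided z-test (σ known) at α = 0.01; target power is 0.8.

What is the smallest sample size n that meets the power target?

For power 0.8 need Φ(δ − z_{0.005}) = 0.8, so δ = z_{0.005} + z_{0.20} = 2.576 + 0.842 = 3.417.
(For δ > 0 the lower-tail rejection region contributes negligibly to power, so the one-term inversion is standard.)
δ = d·√n ⇒ n = (δ/d)² = (3.417 / 0.90)² = 14.42.
Round up to the next whole unit.

n = 15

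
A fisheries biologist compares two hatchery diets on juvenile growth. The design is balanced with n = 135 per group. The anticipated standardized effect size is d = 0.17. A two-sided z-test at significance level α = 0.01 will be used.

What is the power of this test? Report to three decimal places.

Noncentrality parameter: δ = d·√(n/2) = 0.17 × √(135/2) = 1.3967
Two-sided α = 0.01 → critical value z_{0.005} = 2.576.
Power = Φ(δ − 2.576) + Φ(−δ − 2.576) = Φ(-1.179) + Φ(-3.973) = 0.1192 + 0.0000 = 0.1192.

Power ≈ 0.119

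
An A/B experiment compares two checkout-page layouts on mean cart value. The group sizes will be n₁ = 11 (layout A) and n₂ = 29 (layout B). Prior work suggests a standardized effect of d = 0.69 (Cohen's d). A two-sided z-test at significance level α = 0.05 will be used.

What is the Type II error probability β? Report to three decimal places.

Noncentrality parameter: δ = d / √(1/n₁ + 1/n₂) = 0.69 / √(1/11 + 1/29) = 1.9486
Two-sided α = 0.05 → critical value z_{0.025} = 1.960.
Power = Φ(δ − 1.960) + Φ(−δ − 1.960) = Φ(-0.011) + Φ(-3.909) = 0.4955 + 0.0000 = 0.4955.
Type II error: β = 1 − power = 1 − 0.4955 = 0.5045.

β ≈ 0.505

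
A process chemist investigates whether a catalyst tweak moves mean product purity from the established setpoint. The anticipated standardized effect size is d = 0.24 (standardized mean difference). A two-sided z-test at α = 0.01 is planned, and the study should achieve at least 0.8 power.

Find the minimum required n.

n = 203

For power 0.8 need Φ(δ − z_{0.005}) = 0.8, so δ = z_{0.005} + z_{0.20} = 2.576 + 0.842 = 3.417.
(For δ > 0 the lower-tail rejection region contributes negligibly to power, so the one-term inversion is standard.)
δ = d·√n ⇒ n = (δ/d)² = (3.417 / 0.24)² = 202.76.
Rounding up, n = 203.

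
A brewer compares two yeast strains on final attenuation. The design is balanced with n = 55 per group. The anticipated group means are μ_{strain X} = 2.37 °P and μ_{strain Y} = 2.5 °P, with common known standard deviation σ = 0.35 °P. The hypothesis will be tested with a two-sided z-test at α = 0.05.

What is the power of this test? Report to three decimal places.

Power ≈ 0.495

Standardized effect: d = |μ_{strain X} − μ_{strain Y}| / σ = |2.37 − 2.5| / 0.35 = 0.3714
Noncentrality parameter: δ = d·√(n/2) = 0.3714 × √(55/2) = 1.9478
Two-sided α = 0.05 → critical value z_{0.025} = 1.960.
Power = Φ(δ − 1.960) + Φ(−δ − 1.960) = Φ(-0.012) + Φ(-3.908) = 0.4951 + 0.0000 = 0.4952.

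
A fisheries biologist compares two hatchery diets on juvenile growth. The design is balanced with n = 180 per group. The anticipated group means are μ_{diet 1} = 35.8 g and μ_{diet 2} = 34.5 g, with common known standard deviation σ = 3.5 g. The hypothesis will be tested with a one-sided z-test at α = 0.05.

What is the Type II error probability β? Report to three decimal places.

β ≈ 0.030

Standardized effect: d = |μ_{diet 1} − μ_{diet 2}| / σ = |35.8 − 34.5| / 3.5 = 0.3714
Noncentrality parameter: δ = d·√(n/2) = 0.3714 × √(180/2) = 3.5237
Critical value for a one-sided test at α = 0.05: z_α = 1.645.
Power = Φ(δ − 1.645) = Φ(1.879) = 0.9699.
Type II error: β = 1 − power = 1 − 0.9699 = 0.0301.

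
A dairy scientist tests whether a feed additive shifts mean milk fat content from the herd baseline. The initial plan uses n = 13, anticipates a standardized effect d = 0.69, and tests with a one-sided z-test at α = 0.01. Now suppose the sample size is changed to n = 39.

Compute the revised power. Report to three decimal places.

Power ≈ 0.976

With n = 39: δ = d·√n = 0.69 × √39 = 4.3090. Critical value z_{0.01} = 2.326.
Revised power = Φ(δ − 2.326) = Φ(1.983) = 0.9763.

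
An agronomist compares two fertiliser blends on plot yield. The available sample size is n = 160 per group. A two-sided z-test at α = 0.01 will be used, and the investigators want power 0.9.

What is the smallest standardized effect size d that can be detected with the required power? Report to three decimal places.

Need Φ(δ − 2.576) = 0.9, so δ = 2.576 + 1.282 = 3.857.
(The second rejection-region term Φ(−δ − z_{α/2}) is negligible and dropped.)
δ = d·√(n/2) ⇒ d = δ/√(n/2) = 3.857/√(160/2) = 0.4313.

d ≈ 0.431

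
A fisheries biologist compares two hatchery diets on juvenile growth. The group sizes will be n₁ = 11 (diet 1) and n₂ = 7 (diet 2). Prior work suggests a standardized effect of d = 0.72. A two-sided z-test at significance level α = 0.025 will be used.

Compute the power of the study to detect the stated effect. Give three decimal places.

Noncentrality parameter: δ = d / √(1/n₁ + 1/n₂) = 0.72 / √(1/11 + 1/7) = 1.4892
Critical value for a two-sided test at α = 0.025: z_{α/2} = 2.241.
Power = Φ(δ − 2.241) + Φ(−δ − 2.241) = Φ(-0.752) + Φ(-3.731) = 0.2260 + 0.0001 = 0.2260.

Power ≈ 0.226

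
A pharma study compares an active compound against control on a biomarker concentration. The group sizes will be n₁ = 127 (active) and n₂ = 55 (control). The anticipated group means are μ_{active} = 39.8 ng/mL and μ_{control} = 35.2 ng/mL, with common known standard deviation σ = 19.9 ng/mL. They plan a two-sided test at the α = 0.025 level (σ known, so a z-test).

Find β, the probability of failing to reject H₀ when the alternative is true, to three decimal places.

Standardized effect: d = |μ_{active} − μ_{control}| / σ = |39.8 − 35.2| / 19.9 = 0.2312
Noncentrality parameter: λ = d / √(1/n₁ + 1/n₂) = 0.2312 / √(1/127 + 1/55) = 1.4320
Critical value for a two-sided test at α = 0.025: z_{α/2} = 2.241.
Power = Φ(λ − 2.241) + Φ(−λ − 2.241) = Φ(-0.809) + Φ(-3.673) = 0.2092 + 0.0001 = 0.2093.
Type II error: β = 1 − power = 1 − 0.2093 = 0.7907.

β ≈ 0.791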